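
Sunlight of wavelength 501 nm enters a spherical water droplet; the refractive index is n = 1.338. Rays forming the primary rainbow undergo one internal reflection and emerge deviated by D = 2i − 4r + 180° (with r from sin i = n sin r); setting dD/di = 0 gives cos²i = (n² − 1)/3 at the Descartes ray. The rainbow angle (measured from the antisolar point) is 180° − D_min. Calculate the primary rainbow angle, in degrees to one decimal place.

cos²i = (1.79024 − 1)/3 = 0.26341; i = arccos(0.51324) = 59.120°.
sin r = sin 59.120°/1.338 = 0.64144; r = 39.899°.
D_min = 2·59.120° − 4·39.899° + 180° = 138.643°.
Rainbow angle = 180° − D_min = 41.357°.

41.4°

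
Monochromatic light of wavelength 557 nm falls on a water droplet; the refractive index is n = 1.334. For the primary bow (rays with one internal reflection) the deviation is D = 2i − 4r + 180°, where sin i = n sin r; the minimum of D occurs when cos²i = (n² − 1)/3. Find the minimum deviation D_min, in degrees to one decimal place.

138.1°

cos²i = (1.77956 − 1)/3 = 0.25985; i = arccos(0.50976) = 59.352°.
sin r = sin 59.352°/1.334 = 0.64492; r = 40.159°.
D_min = 2·59.352° − 4·40.159° + 180° = 138.067°.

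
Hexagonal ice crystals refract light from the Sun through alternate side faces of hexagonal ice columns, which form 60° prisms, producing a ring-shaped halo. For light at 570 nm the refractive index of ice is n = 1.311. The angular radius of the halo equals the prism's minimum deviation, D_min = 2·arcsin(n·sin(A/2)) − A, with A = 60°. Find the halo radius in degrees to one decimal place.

21.9°

n·sin(A/2) = 1.311 × sin 30° = 1.311 × 0.5000 = 0.6555.
D_min = 2·arcsin(0.6555) − 60° = 2 × 40.958° − 60° = 21.915°.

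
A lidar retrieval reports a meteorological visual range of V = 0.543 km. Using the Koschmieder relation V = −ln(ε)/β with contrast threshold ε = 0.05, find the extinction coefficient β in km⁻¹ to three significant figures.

β = −ln(0.05) / V = 2.996 / 0.543 = 5.5170 km⁻¹.

5.52 km⁻¹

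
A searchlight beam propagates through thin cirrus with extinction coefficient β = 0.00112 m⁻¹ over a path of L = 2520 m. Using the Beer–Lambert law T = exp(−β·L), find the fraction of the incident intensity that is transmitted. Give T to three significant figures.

τ = β·L = 0.00112 × 2520 = 2.8224.
T = exp(−2.8224) = 0.0595.

0.0595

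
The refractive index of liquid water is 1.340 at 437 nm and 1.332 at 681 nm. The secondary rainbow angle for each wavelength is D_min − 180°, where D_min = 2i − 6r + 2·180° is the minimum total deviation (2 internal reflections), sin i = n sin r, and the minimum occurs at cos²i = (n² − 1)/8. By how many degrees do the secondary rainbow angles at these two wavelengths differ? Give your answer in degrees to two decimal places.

2.08°

At 437 nm (n = 1.340): cos²i = 0.09945 → i = 71.618°, r = 45.088°, D_min = 232.709°, rainbow angle = 52.709°.
At 681 nm (n = 1.332): cos²i = 0.09678 → i = 71.875°, r = 45.520°, D_min = 230.628°, rainbow angle = 50.628°.
Angular width = |52.709° − 50.628°| = 2.080°.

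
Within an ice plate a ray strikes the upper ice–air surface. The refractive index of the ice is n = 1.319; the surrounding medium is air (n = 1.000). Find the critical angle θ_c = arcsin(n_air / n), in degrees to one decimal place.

sin θ_c = n_air / n = 1.000 / 1.319 = 0.7582.
θ_c = arcsin(0.7582) = 49.30°.

49.3°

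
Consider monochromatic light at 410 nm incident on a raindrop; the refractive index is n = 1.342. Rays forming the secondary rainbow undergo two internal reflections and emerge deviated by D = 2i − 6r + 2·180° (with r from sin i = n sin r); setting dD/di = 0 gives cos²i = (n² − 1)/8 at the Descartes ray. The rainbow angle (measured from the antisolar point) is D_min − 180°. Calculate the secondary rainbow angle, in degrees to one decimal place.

53.2°

cos²i = (1.80096 − 1)/8 = 0.10012; i = arccos(0.31642) = 71.554°.
sin r = sin 71.554°/1.342 = 0.70687; r = 44.981°.
D_min = 2·71.554° − 6·44.981° + 360° = 233.222°.
Rainbow angle = D_min − 180° = 53.222°.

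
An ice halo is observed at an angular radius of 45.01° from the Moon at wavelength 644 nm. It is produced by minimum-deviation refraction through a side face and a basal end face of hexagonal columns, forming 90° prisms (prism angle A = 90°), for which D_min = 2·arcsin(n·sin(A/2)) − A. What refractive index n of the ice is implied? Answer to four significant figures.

Rearranging: n = sin((D_min + A)/2) / sin(A/2).
(D_min + A)/2 = (45.01° + 90°)/2 = 67.505°.
n = sin 67.505° / sin 45° = 0.9239 / 0.7071 = 1.3066.

1.307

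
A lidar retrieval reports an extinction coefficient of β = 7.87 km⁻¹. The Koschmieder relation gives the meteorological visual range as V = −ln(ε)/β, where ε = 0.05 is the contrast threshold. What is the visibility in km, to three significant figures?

0.381 km

V = −ln(0.05) / 7.87 = 2.996 / 7.87 = 0.3807 km.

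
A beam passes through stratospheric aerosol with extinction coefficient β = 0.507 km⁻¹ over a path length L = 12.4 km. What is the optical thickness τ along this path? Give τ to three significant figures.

τ = β·L = 0.507 × 12.4 = 6.2868.

6.29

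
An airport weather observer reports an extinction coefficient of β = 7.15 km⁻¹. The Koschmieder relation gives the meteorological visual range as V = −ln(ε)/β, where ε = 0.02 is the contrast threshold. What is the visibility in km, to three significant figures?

0.547 km

V = −ln(0.02) / 7.15 = 3.912 / 7.15 = 0.5471 km.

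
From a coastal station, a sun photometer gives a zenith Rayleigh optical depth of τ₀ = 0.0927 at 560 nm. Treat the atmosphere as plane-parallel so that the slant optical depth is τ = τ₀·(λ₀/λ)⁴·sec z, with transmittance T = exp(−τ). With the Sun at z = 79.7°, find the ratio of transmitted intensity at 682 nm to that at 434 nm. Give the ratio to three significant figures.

Airmass: sec 79.7° = 5.5928.
τ(682 nm) = 0.0927 × (560/682)⁴ × 5.5928 = 0.0927 × 0.4546 × 5.5928 = 0.2357.
τ(434 nm) = 0.0927 × (560/434)⁴ × 5.5928 = 0.0927 × 2.7720 × 5.5928 = 1.4371.
T(682)/T(434) = exp(τ_B − τ_A) = exp(1.2015) = 3.3250.

3.32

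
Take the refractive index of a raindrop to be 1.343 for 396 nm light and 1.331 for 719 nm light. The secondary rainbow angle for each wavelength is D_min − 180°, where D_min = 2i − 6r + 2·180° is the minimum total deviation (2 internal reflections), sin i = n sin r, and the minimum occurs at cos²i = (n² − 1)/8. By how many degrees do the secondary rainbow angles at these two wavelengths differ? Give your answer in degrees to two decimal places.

At 396 nm (n = 1.343): cos²i = 0.10046 → i = 71.522°, r = 44.928°, D_min = 233.478°, rainbow angle = 53.478°.
At 719 nm (n = 1.331): cos²i = 0.09645 → i = 71.907°, r = 45.575°, D_min = 230.365°, rainbow angle = 50.365°.
Angular width = |53.478° − 50.365°| = 3.113°.

3.11°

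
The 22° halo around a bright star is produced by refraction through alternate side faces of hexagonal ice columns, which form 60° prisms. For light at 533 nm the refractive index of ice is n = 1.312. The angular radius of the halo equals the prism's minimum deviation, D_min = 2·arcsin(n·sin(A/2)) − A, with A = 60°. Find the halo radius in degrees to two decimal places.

n·sin(A/2) = 1.312 × sin 30° = 1.312 × 0.5000 = 0.6560.
D_min = 2·arcsin(0.6560) − 60° = 2 × 40.996° − 60° = 21.991°.

21.99°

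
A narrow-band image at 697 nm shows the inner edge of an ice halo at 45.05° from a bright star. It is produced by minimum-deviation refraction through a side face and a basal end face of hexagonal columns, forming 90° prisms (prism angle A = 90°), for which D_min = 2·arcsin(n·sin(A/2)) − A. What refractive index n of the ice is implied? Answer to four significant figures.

Rearranging: n = sin((D_min + A)/2) / sin(A/2).
(D_min + A)/2 = (45.05° + 90°)/2 = 67.525°.
n = sin 67.525° / sin 45° = 0.9240 / 0.7071 = 1.3068.

1.307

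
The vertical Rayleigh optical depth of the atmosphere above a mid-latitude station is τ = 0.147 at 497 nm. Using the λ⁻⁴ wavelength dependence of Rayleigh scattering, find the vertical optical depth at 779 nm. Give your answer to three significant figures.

τ(779 nm) = τ(497 nm) × (497/779)⁴ = 0.147 × (0.6380)⁴ = 0.147 × 0.1657 = 0.0244.

0.0244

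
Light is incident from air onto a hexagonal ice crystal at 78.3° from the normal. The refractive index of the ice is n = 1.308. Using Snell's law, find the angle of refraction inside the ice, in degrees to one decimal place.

48.5°

Snell: sin θ_r = sin θ_i / n = sin 78.3° / 1.308 = 0.9792 / 1.308 = 0.7486.
θ_r = arcsin(0.7486) = 48.47°.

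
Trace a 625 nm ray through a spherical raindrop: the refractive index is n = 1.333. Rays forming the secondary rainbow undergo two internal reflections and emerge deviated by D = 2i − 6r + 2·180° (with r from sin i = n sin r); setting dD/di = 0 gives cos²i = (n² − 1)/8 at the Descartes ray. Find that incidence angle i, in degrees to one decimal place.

cos²i = (1.333² − 1)/8 = (1.77689 − 1)/8 = 0.09711.
cos i = 0.31163, so i = 71.843°.

71.8°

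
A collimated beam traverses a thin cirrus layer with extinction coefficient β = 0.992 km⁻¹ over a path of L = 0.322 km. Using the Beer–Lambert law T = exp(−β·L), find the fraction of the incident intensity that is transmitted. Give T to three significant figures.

0.727

τ = β·L = 0.992 × 0.322 = 0.3194.
T = exp(−0.3194) = 0.7266.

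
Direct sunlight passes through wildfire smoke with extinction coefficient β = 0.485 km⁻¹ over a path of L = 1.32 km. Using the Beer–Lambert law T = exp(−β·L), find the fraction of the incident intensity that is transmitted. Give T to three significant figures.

0.527

τ = β·L = 0.485 × 1.32 = 0.6402.
T = exp(−0.6402) = 0.5272.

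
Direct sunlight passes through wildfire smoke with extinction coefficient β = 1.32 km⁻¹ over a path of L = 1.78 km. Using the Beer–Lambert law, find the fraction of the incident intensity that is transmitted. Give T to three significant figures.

τ = β·L = 1.32 × 1.78 = 2.3496.
T = exp(−2.3496) = 0.0954.

0.0954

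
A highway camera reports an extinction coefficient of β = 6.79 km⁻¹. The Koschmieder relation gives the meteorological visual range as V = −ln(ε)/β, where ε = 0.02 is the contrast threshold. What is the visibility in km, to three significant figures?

0.576 km

V = −ln(0.02) / 6.79 = 3.912 / 6.79 = 0.5761 km.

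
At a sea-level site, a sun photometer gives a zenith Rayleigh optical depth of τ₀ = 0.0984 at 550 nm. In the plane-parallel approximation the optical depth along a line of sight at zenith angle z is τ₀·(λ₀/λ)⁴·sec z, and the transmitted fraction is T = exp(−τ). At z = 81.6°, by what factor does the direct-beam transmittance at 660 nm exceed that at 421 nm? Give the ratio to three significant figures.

5.14

Airmass: sec 81.6° = 6.8454.
τ(660 nm) = 0.0984 × (550/660)⁴ × 6.8454 = 0.0984 × 0.4823 × 6.8454 = 0.3248.
τ(421 nm) = 0.0984 × (550/421)⁴ × 6.8454 = 0.0984 × 2.9129 × 6.8454 = 1.9621.
T(660)/T(421) = exp(τ_B − τ_A) = exp(1.6372) = 5.1410.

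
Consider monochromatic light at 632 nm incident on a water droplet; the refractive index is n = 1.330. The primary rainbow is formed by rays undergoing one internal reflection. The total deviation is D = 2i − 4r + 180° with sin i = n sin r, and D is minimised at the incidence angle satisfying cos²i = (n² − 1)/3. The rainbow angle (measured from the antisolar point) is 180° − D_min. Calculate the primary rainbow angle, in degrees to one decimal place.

cos²i = (1.76890 − 1)/3 = 0.25630; i = arccos(0.50626) = 59.585°.
sin r = sin 59.585°/1.330 = 0.64841; r = 40.422°.
D_min = 2·59.585° − 4·40.422° + 180° = 137.484°.
Rainbow angle = 180° − D_min = 42.516°.

42.5°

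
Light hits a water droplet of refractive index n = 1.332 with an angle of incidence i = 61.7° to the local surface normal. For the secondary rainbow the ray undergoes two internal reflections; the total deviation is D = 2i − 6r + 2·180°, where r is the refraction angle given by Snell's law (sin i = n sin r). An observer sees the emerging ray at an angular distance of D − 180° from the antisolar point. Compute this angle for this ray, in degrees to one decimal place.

55.1°

sin r = sin 61.7° / 1.332 = 0.8805/1.332 = 0.6610; r = 41.38°.
D = 2·61.7° − 6·41.38° + 2·180° = 123.40° − 248.27° + 360° = 235.13°.
Angle from antisolar point = D − 180° = 55.13°.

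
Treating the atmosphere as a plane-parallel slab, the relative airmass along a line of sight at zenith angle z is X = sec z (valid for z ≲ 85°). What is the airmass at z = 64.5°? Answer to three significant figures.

X = sec z = 1/cos 64.5° = 1/0.4305 = 2.3228.

2.32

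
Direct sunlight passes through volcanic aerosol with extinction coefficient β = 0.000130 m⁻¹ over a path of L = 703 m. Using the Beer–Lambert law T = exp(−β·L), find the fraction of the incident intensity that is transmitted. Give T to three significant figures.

τ = β·L = 0.000130 × 703 = 0.0914.
T = exp(−0.0914) = 0.9127.

0.913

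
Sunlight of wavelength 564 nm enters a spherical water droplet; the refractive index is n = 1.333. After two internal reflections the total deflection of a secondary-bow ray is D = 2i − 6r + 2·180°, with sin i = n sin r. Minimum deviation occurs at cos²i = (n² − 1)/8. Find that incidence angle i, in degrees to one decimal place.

71.8°

cos²i = (1.333² − 1)/8 = (1.77689 − 1)/8 = 0.09711.
cos i = 0.31163, so i = 71.843°.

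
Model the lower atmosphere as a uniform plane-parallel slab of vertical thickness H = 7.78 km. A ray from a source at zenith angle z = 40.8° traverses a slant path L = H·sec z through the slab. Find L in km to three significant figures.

sec z = 1/cos 40.8° = 1.3210.
L = 7.78 × 1.3210 = 10.277 km.

10.3 km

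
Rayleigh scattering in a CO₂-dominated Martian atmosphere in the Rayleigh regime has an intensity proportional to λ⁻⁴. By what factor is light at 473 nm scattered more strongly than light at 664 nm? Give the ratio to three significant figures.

3.88

Rayleigh scattering ∝ λ⁻⁴, so the ratio of coefficients is the inverse fourth power of the wavelength ratio.
σ(473)/σ(664) = (664/473)⁴ = (1.4038)⁴ = 3.884.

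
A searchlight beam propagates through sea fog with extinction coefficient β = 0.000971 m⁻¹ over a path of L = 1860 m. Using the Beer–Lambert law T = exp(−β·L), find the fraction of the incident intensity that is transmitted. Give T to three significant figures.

τ = β·L = 0.000971 × 1860 = 1.8061.
T = exp(−1.8061) = 0.1643.

0.164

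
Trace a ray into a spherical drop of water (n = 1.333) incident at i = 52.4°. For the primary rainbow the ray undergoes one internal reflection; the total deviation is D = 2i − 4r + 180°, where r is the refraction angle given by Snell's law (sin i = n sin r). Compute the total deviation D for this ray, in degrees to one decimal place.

138.9°

sin r = sin 52.4° / 1.333 = 0.7923/1.333 = 0.5944; r = 36.47°.
D = 2·52.4° − 4·36.47° + 180° = 104.80° − 145.87° + 180° = 138.93°.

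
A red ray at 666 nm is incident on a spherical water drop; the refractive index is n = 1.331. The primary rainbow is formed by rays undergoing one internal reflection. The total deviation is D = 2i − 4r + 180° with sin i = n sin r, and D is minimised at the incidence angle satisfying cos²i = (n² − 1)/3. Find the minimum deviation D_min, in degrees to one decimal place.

137.6°

cos²i = (1.77156 − 1)/3 = 0.25719; i = arccos(0.50714) = 59.527°.
sin r = sin 59.527°/1.331 = 0.64753; r = 40.356°.
D_min = 2·59.527° − 4·40.356° + 180° = 137.630°.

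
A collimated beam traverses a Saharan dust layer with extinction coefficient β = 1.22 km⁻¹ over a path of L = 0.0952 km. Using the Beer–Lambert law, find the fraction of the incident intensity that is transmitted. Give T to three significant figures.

0.890

τ = β·L = 1.22 × 0.0952 = 0.1161.
T = exp(−0.1161) = 0.8903.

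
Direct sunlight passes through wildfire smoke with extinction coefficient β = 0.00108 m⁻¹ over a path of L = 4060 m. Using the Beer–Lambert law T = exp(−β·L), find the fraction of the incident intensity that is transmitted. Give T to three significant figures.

0.0125

τ = β·L = 0.00108 × 4060 = 4.3848.
T = exp(−4.3848) = 0.0125.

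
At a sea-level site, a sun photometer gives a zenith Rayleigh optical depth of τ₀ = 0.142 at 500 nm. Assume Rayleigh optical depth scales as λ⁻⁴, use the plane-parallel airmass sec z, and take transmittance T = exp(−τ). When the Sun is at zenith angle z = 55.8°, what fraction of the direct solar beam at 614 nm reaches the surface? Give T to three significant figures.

sec 55.8° = 1.7791.
τ = 0.142 × (500/614)⁴ × 1.7791 = 0.142 × 0.4398 × 1.7791 = 0.1111.
T = exp(−0.1111) = 0.8949.

0.895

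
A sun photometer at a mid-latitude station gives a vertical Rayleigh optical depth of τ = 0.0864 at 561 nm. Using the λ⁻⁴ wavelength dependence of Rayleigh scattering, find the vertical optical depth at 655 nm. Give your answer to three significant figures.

τ(655 nm) = τ(561 nm) × (561/655)⁴ = 0.0864 × (0.8565)⁴ = 0.0864 × 0.5381 = 0.0465.

0.0465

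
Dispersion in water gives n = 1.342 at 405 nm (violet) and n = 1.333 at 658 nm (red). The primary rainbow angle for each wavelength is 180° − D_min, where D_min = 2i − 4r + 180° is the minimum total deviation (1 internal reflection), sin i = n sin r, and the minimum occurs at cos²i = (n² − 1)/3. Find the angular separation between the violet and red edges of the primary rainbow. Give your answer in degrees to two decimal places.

At 405 nm (n = 1.342): cos²i = 0.26699 → i = 58.888°, r = 39.641°, D_min = 139.213°, rainbow angle = 40.787°.
At 658 nm (n = 1.333): cos²i = 0.25896 → i = 59.410°, r = 40.225°, D_min = 137.922°, rainbow angle = 42.078°.
Angular width = |40.787° − 42.078°| = 1.291°.

1.29°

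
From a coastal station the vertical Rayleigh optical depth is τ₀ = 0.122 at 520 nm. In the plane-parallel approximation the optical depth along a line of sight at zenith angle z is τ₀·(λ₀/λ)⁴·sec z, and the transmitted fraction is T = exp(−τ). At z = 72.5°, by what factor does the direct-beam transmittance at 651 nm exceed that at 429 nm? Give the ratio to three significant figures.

Airmass: sec 72.5° = 3.3255.
τ(651 nm) = 0.122 × (520/651)⁴ × 3.3255 = 0.122 × 0.4071 × 3.3255 = 0.1652.
τ(429 nm) = 0.122 × (520/429)⁴ × 3.3255 = 0.122 × 2.1587 × 3.3255 = 0.8758.
T(651)/T(429) = exp(τ_B − τ_A) = exp(0.7106) = 2.0353.

2.04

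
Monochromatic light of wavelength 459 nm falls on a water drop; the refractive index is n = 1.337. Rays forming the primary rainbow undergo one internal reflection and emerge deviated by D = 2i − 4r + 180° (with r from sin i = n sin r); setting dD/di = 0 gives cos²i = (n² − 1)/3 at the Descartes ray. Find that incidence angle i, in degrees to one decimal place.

cos²i = (1.337² − 1)/3 = (1.78757 − 1)/3 = 0.26252.
cos i = 0.51237, so i = 59.178°.

59.2°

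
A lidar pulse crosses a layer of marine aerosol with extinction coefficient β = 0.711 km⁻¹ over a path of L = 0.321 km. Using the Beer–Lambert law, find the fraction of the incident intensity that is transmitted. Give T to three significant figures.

0.796

τ = β·L = 0.711 × 0.321 = 0.2282.
T = exp(−0.2282) = 0.7959.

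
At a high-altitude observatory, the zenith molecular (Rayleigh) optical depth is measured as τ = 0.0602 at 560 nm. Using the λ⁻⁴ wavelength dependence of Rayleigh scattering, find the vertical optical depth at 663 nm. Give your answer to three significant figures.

0.0306

τ(663 nm) = τ(560 nm) × (560/663)⁴ = 0.0602 × (0.8446)⁴ = 0.0602 × 0.5090 = 0.0306.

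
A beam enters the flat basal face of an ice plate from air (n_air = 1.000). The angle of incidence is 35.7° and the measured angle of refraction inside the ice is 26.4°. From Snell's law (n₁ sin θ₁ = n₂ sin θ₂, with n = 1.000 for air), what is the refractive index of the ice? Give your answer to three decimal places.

1.312

n = sin θ_i / sin θ_r = sin 35.7° / sin 26.4° = 0.5835 / 0.4446 = 1.3124.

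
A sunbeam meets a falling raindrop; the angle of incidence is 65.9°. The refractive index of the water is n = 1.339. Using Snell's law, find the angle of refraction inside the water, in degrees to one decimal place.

Snell: sin θ_r = sin θ_i / n = sin 65.9° / 1.339 = 0.9128 / 1.339 = 0.6817.
θ_r = arcsin(0.6817) = 42.98°.

43.0°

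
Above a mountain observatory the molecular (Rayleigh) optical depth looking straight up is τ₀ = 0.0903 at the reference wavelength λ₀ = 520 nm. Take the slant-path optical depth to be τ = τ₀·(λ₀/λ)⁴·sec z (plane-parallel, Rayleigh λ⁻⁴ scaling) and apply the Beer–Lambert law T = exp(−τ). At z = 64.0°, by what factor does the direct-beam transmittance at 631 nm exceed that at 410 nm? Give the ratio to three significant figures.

Airmass: sec 64.0° = 2.2812.
τ(631 nm) = 0.0903 × (520/631)⁴ × 2.2812 = 0.0903 × 0.4612 × 2.2812 = 0.0950.
τ(410 nm) = 0.0903 × (520/410)⁴ × 2.2812 = 0.0903 × 2.5875 × 2.2812 = 0.5330.
T(631)/T(410) = exp(τ_B − τ_A) = exp(0.4380) = 1.5496.

1.55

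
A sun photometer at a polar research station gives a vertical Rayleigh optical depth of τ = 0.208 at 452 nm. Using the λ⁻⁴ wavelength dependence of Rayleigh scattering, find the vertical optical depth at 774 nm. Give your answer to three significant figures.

τ(774 nm) = τ(452 nm) × (452/774)⁴ = 0.208 × (0.5840)⁴ = 0.208 × 0.1163 = 0.0242.

0.0242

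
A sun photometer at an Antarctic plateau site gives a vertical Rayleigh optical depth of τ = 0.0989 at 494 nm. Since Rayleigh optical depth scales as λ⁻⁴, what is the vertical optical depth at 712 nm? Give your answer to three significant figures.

0.0229

τ(712 nm) = τ(494 nm) × (494/712)⁴ = 0.0989 × (0.6938)⁴ = 0.0989 × 0.2317 = 0.0229.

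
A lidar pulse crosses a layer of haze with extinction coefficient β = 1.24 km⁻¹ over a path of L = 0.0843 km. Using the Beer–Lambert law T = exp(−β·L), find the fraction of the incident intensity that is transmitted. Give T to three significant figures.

0.901

τ = β·L = 1.24 × 0.0843 = 0.1045.
T = exp(−0.1045) = 0.9007.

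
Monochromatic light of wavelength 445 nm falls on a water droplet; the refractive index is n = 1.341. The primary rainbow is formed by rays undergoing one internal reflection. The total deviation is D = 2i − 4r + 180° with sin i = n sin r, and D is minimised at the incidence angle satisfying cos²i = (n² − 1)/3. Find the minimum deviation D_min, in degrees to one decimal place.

cos²i = (1.79828 − 1)/3 = 0.26609; i = arccos(0.51584) = 58.946°.
sin r = sin 58.946°/1.341 = 0.63884; r = 39.705°.
D_min = 2·58.946° − 4·39.705° + 180° = 139.071°.

139.1°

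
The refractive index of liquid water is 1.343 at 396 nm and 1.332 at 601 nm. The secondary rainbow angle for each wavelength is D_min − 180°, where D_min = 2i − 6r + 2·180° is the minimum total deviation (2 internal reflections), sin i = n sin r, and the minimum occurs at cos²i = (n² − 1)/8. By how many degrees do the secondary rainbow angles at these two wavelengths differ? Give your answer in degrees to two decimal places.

At 396 nm (n = 1.343): cos²i = 0.10046 → i = 71.522°, r = 44.928°, D_min = 233.478°, rainbow angle = 53.478°.
At 601 nm (n = 1.332): cos²i = 0.09678 → i = 71.875°, r = 45.520°, D_min = 230.628°, rainbow angle = 50.628°.
Angular width = |53.478° − 50.628°| = 2.849°.

2.85°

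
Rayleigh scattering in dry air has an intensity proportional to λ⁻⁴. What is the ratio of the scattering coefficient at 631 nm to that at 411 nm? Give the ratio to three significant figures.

0.180

Rayleigh scattering ∝ λ⁻⁴, so the ratio of coefficients is the inverse fourth power of the wavelength ratio.
σ(631)/σ(411) = (411/631)⁴ = (0.6513)⁴ = 0.18.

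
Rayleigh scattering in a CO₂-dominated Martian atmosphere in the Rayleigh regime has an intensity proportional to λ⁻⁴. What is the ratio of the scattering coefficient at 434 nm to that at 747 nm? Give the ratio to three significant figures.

8.78

Rayleigh scattering ∝ λ⁻⁴, so the ratio of coefficients is the inverse fourth power of the wavelength ratio.
σ(434)/σ(747) = (747/434)⁴ = (1.7212)⁴ = 8.777.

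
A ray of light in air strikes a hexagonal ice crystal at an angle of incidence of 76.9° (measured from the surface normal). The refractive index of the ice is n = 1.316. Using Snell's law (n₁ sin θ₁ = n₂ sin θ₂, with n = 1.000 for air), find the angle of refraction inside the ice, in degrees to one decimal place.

47.7°

Snell: sin θ_r = sin θ_i / n = sin 76.9° / 1.316 = 0.9740 / 1.316 = 0.7401.
θ_r = arcsin(0.7401) = 47.74°.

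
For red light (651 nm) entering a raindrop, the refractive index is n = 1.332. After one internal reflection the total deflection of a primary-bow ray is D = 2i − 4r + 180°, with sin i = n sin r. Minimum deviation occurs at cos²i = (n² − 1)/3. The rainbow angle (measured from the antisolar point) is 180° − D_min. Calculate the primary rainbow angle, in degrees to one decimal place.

42.2°

cos²i = (1.77422 − 1)/3 = 0.25807; i = arccos(0.50801) = 59.469°.
sin r = sin 59.469°/1.332 = 0.64666; r = 40.290°.
D_min = 2·59.469° − 4·40.290° + 180° = 137.776°.
Rainbow angle = 180° − D_min = 42.224°.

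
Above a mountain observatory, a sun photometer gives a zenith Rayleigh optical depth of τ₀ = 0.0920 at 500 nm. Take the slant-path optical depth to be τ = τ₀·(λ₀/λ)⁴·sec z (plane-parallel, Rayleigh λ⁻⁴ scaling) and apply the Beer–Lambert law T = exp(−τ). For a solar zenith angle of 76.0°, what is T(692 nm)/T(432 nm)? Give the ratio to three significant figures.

Airmass: sec 76.0° = 4.1336.
τ(692 nm) = 0.0920 × (500/692)⁴ × 4.1336 = 0.0920 × 0.2726 × 4.1336 = 0.1036.
τ(432 nm) = 0.0920 × (500/432)⁴ × 4.1336 = 0.0920 × 1.7945 × 4.1336 = 0.6824.
T(692)/T(432) = exp(τ_B − τ_A) = exp(0.5788) = 1.7839.

1.78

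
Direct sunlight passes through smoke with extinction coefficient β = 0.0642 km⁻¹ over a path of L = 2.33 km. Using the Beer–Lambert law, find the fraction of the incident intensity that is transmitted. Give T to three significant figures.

τ = β·L = 0.0642 × 2.33 = 0.1496.
T = exp(−0.1496) = 0.8611.

0.861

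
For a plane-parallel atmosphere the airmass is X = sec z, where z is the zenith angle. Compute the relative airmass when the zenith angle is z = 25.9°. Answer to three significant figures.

1.11

X = sec z = 1/cos 25.9° = 1/0.8996 = 1.1117.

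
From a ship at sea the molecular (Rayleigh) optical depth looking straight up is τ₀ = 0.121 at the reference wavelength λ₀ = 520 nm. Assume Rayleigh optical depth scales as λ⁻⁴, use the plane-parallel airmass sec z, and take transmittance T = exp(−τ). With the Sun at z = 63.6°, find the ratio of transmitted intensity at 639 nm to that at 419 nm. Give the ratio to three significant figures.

1.69

Airmass: sec 63.6° = 2.2490.
τ(639 nm) = 0.121 × (520/639)⁴ × 2.2490 = 0.121 × 0.4385 × 2.2490 = 0.1193.
τ(419 nm) = 0.121 × (520/419)⁴ × 2.2490 = 0.121 × 2.3722 × 2.2490 = 0.6456.
T(639)/T(419) = exp(τ_B − τ_A) = exp(0.5262) = 1.6925.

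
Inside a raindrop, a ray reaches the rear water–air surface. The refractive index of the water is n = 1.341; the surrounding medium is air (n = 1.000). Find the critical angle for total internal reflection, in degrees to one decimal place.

sin θ_c = n_air / n = 1.000 / 1.341 = 0.7457.
θ_c = arcsin(0.7457) = 48.22°.

48.2°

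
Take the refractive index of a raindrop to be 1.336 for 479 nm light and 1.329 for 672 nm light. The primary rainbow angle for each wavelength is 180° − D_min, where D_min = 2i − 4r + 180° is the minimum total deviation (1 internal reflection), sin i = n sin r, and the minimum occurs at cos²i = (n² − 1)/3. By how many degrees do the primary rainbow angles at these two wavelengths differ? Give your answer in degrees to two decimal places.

At 479 nm (n = 1.336): cos²i = 0.26163 → i = 59.236°, r = 40.029°, D_min = 138.356°, rainbow angle = 41.644°.
At 672 nm (n = 1.329): cos²i = 0.25541 → i = 59.643°, r = 40.487°, D_min = 137.337°, rainbow angle = 42.663°.
Angular width = |41.644° − 42.663°| = 1.020°.

1.02°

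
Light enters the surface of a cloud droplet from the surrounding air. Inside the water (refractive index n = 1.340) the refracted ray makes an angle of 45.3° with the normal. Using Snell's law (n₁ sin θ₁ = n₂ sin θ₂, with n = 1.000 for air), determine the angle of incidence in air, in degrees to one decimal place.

Snell: sin θ_i = n · sin θ_r = 1.340 × sin 45.3° = 1.340 × 0.7108 = 0.9525.
θ_i = arcsin(0.9525) = 72.26°.

72.3°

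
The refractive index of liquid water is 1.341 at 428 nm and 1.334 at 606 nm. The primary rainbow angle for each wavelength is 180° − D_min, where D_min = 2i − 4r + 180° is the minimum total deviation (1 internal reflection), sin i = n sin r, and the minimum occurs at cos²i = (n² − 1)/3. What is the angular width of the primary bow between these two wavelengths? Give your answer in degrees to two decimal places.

At 428 nm (n = 1.341): cos²i = 0.26609 → i = 58.946°, r = 39.705°, D_min = 139.071°, rainbow angle = 40.929°.
At 606 nm (n = 1.334): cos²i = 0.25985 → i = 59.352°, r = 40.159°, D_min = 138.067°, rainbow angle = 41.933°.
Angular width = |40.929° − 41.933°| = 1.004°.

1.00°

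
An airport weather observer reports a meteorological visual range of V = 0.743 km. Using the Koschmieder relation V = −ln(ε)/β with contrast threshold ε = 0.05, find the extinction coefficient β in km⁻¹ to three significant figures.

β = −ln(0.05) / V = 2.996 / 0.743 = 4.0319 km⁻¹.

4.03 km⁻¹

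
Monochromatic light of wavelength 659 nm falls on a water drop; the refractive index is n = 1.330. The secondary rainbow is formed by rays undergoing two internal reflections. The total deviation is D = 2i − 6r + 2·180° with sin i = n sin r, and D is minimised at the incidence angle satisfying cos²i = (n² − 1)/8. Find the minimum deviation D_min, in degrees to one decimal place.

230.1°

cos²i = (1.76890 − 1)/8 = 0.09611; i = arccos(0.31002) = 71.940°.
sin r = sin 71.940°/1.330 = 0.71483; r = 45.630°.
D_min = 2·71.940° − 6·45.630° + 360° = 230.101°.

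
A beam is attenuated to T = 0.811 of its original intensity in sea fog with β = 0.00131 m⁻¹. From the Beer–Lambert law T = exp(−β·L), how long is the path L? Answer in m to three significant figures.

160 m

Beer–Lambert: T = exp(−βL) ⇒ L = −ln(T)/β = −ln(0.811)/0.00131 = 0.2095/0.00131 = 159.9 m.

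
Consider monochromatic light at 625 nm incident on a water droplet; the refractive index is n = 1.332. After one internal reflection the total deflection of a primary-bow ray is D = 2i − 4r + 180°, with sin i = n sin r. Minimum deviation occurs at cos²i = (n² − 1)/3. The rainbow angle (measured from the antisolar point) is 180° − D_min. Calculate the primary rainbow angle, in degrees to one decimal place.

42.2°

cos²i = (1.77422 − 1)/3 = 0.25807; i = arccos(0.50801) = 59.469°.
sin r = sin 59.469°/1.332 = 0.64666; r = 40.290°.
D_min = 2·59.469° − 4·40.290° + 180° = 137.776°.
Rainbow angle = 180° − D_min = 42.224°.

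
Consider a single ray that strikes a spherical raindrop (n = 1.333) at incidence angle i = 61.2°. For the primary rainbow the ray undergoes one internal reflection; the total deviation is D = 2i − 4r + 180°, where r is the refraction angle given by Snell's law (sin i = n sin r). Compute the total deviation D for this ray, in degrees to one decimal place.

138.0°

sin r = sin 61.2° / 1.333 = 0.8763/1.333 = 0.6574; r = 41.10°.
D = 2·61.2° − 4·41.10° + 180° = 122.40° − 164.41° + 180° = 137.99°.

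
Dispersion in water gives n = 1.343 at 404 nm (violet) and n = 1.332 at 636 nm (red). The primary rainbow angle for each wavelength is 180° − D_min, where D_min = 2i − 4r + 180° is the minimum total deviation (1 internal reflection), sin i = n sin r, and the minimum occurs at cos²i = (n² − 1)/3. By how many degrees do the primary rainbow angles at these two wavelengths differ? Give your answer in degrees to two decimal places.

At 404 nm (n = 1.343): cos²i = 0.26788 → i = 58.830°, r = 39.577°, D_min = 139.354°, rainbow angle = 40.646°.
At 636 nm (n = 1.332): cos²i = 0.25807 → i = 59.469°, r = 40.290°, D_min = 137.776°, rainbow angle = 42.224°.
Angular width = |40.646° − 42.224°| = 1.578°.

1.58°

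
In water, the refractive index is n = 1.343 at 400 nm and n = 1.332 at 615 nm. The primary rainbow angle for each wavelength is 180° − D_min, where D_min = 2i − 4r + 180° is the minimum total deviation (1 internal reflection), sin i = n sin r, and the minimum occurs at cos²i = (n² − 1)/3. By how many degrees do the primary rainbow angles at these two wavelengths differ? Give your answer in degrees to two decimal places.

At 400 nm (n = 1.343): cos²i = 0.26788 → i = 58.830°, r = 39.577°, D_min = 139.354°, rainbow angle = 40.646°.
At 615 nm (n = 1.332): cos²i = 0.25807 → i = 59.469°, r = 40.290°, D_min = 137.776°, rainbow angle = 42.224°.
Angular width = |40.646° − 42.224°| = 1.578°.

1.58°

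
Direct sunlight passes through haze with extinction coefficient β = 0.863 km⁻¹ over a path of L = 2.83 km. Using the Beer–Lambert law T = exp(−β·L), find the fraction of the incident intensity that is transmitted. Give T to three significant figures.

τ = β·L = 0.863 × 2.83 = 2.4423.
T = exp(−2.4423) = 0.0870.

0.0870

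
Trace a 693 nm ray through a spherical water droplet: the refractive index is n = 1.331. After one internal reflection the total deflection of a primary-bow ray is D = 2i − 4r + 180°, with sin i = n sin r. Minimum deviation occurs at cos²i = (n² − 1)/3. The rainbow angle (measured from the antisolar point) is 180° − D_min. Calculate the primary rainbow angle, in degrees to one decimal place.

cos²i = (1.77156 − 1)/3 = 0.25719; i = arccos(0.50714) = 59.527°.
sin r = sin 59.527°/1.331 = 0.64753; r = 40.356°.
D_min = 2·59.527° − 4·40.356° + 180° = 137.630°.
Rainbow angle = 180° − D_min = 42.370°.

42.4°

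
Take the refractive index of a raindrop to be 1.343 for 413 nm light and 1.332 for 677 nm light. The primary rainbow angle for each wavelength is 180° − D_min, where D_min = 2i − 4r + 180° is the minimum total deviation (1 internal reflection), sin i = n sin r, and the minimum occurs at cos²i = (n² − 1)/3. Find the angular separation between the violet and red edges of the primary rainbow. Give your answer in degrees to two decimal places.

At 413 nm (n = 1.343): cos²i = 0.26788 → i = 58.830°, r = 39.577°, D_min = 139.354°, rainbow angle = 40.646°.
At 677 nm (n = 1.332): cos²i = 0.25807 → i = 59.469°, r = 40.290°, D_min = 137.776°, rainbow angle = 42.224°.
Angular width = |40.646° − 42.224°| = 1.578°.

1.58°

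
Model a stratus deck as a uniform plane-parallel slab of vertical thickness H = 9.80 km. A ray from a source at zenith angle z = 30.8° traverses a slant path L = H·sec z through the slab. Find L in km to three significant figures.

11.4 km

sec z = 1/cos 30.8° = 1.1642.
L = 9.80 × 1.1642 = 11.409 km.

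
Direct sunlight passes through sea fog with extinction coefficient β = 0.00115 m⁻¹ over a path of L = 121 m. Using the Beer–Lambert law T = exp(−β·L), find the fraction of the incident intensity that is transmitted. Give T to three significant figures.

0.870

τ = β·L = 0.00115 × 121 = 0.1391.
T = exp(−0.1391) = 0.8701.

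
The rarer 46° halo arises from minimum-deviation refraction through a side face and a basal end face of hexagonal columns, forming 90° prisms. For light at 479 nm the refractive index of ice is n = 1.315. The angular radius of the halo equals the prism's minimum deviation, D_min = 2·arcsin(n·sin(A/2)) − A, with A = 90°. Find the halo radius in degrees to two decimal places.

n·sin(A/2) = 1.315 × sin 45° = 1.315 × 0.7071 = 0.9298.
D_min = 2·arcsin(0.9298) − 90° = 2 × 68.411° − 90° = 46.821°.

46.82°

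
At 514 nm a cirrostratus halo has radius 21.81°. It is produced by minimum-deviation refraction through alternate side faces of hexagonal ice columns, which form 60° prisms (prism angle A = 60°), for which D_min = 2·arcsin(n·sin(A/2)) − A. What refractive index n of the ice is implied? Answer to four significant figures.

1.310

Rearranging: n = sin((D_min + A)/2) / sin(A/2).
(D_min + A)/2 = (21.81° + 60°)/2 = 40.905°.
n = sin 40.905° / sin 30° = 0.6548 / 0.5000 = 1.3096.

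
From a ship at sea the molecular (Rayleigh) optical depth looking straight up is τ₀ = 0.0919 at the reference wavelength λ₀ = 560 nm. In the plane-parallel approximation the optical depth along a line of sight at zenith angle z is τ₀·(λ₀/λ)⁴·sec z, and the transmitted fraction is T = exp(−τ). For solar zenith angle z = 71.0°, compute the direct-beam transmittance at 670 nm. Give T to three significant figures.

sec 71.0° = 3.0716.
τ = 0.0919 × (560/670)⁴ × 3.0716 = 0.0919 × 0.4880 × 3.0716 = 0.1378.
T = exp(−0.1378) = 0.8713.

0.871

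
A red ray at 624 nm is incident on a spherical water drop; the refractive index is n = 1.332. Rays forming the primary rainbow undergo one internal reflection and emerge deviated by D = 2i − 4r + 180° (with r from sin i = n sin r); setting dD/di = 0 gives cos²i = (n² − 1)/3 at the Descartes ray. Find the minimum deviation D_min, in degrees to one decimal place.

137.8°

cos²i = (1.77422 − 1)/3 = 0.25807; i = arccos(0.50801) = 59.469°.
sin r = sin 59.469°/1.332 = 0.64666; r = 40.290°.
D_min = 2·59.469° − 4·40.290° + 180° = 137.776°.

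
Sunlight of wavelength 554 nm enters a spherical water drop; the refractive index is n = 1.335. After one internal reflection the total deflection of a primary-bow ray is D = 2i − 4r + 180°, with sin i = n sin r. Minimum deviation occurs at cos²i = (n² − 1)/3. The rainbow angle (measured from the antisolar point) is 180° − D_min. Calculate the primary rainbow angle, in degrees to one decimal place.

cos²i = (1.78222 − 1)/3 = 0.26074; i = arccos(0.51063) = 59.294°.
sin r = sin 59.294°/1.335 = 0.64405; r = 40.094°.
D_min = 2·59.294° − 4·40.094° + 180° = 138.212°.
Rainbow angle = 180° − D_min = 41.788°.

41.8°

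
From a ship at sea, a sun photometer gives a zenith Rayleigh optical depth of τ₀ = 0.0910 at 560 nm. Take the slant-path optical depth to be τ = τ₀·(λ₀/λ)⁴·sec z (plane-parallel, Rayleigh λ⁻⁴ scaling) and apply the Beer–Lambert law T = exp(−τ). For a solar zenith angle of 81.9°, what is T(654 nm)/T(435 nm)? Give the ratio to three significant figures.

4.16

Airmass: sec 81.9° = 7.0972.
τ(654 nm) = 0.0910 × (560/654)⁴ × 7.0972 = 0.0910 × 0.5376 × 7.0972 = 0.3472.
τ(435 nm) = 0.0910 × (560/435)⁴ × 7.0972 = 0.0910 × 2.7466 × 7.0972 = 1.7739.
T(654)/T(435) = exp(τ_B − τ_A) = exp(1.4267) = 4.1648.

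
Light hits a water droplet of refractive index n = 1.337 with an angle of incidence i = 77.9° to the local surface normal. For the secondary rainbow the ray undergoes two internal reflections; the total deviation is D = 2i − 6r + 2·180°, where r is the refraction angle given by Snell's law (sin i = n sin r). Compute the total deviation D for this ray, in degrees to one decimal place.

233.8°

sin r = sin 77.9° / 1.337 = 0.9778/1.337 = 0.7313; r = 47.00°.
D = 2·77.9° − 6·47.00° + 2·180° = 155.80° − 281.99° + 360° = 233.81°.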